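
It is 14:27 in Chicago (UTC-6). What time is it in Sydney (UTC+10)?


Time difference = UTC+10 - UTC-6 = +16 hours
New hour = (14 + 16) mod 24
= 30 mod 24 = 6
Minutes unchanged → 06:27; 30 ≥ 24 → next day

06:27 (next day)


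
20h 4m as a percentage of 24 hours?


0.8361 (83.61%)

Total minutes: 20×60 + 4 = 1204
Day = 24×60 = 1440 minutes
Fraction = 1204/1440 ≈ 0.8361
As a percentage: 1204/1440 × 100 ≈ 83.61%


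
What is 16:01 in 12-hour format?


Hour: 16
16 - 12 = 4 → PM

4:01 PM


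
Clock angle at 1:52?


104.0°

Hour hand = 1×30 + 52×0.5 = 56.0°
Minute hand = 52×6 = 312°
Difference = |56.0 - 312| = 256.0°
Since > 180°: 360 - 256.0 = 104.0°


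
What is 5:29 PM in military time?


Input: 5:29 PM
PM: 5 + 12 = 17

17:29


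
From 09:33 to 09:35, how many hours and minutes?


End time in minutes: 9×60 + 35 = 575
Start time in minutes: 9×60 + 33 = 573
Difference = 575 - 573 = 2 minutes
= 0 hours 2 minutes

0h 2m


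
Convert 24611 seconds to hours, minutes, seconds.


Hours: 24611 ÷ 3600 = 6 remainder 3011
Minutes: 3011 ÷ 60 = 50 remainder 11
Seconds: 11

6h 50m 11s


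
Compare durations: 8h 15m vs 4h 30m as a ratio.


11:6 (1.83)

Duration 1: 495 minutes
Duration 2: 270 minutes
Ratio = 495:270
GCD = 45
Simplified = 11:6
As a decimal: 11/6 ≈ 1.83


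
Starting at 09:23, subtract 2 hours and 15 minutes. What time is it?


07:08

Start: 563 minutes from midnight
Subtract: 135 minutes
Remaining: 563 - 135 = 428
Hours: 7, Minutes: 8


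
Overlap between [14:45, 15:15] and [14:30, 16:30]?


30 minutes

Meeting A: 885-915 (in minutes from midnight)
Meeting B: 870-990
Overlap start = max(885, 870) = 885
Overlap end = min(915, 990) = 915
Overlap = max(0, 915 - 885) = 30 min


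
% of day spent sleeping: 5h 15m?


Time: 315 minutes
Day: 1440 minutes
Percentage = (315/1440) × 100 ≈ 21.9%

21.9%


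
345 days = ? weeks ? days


Weeks: 345 ÷ 7 = 49 remainder 2

49 weeks 2 days


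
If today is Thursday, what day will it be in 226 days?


Saturday

Start: Thursday (index 3)
(3 + 226) mod 7
= 229 mod 7
= 5
Index 5 → Saturday


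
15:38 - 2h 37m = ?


13:01

Start: 938 minutes from midnight
Subtract: 157 minutes
Remaining: 938 - 157 = 781
Hours: 13, Minutes: 1


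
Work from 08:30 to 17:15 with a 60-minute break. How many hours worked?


Total time = (17×60+15) - (8×60+30)
= 1035 - 510 = 525 min
Minus break: 525 - 60 = 465 min
= 7h 45m

7h 45m (465 minutes)


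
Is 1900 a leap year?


Rules: divisible by 4 AND (not by 100 OR by 400)
1900 ÷ 4 = 475 exactly → divisible by 4
1900 ÷ 100 = 19 exactly → divisible by 100
1900 ÷ 400 = 4 remainder 300 → not divisible by 400
Divisible by 100 but not by 400 → not a leap year

No


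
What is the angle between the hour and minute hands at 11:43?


93.5°

Hour hand = 11×30 + 43×0.5 = 351.5°
Minute hand = 43×6 = 258°
Difference = |351.5 - 258| = 93.5°


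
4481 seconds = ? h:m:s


Hours: 4481 ÷ 3600 = 1 remainder 881
Minutes: 881 ÷ 60 = 14 remainder 41
Seconds: 41

1h 14m 41s


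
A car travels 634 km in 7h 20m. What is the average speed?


Distance: 634 km
Time: 7h 20m = 440 min = 440/60 = 22/3 hours
Speed = 634 ÷ (22/3) = 634 × 3 / 22 = 1902/22 ≈ 86.5 km/h

86.5 km/h


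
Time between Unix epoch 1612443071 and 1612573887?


Difference = 1612573887 - 1612443071 = 130816 seconds
In hours: 130816 / 3600 ≈ 36.3
In days: 130816 / 86400 ≈ 1.51

130816 seconds (36.3 hours / 1.51 days)


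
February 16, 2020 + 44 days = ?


Start: February 16, 2020
Add 44 days
February 16 → March 1: 29 - 16 + 1 = 14 days (44 - 14 = 30 left)
March 1 + 30 = March 31, 2020

March 31, 2020


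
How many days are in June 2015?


Month: June (month 6)
June has 30 days

30 days


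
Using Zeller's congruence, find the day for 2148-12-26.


Zeller's congruence:
q=26, m=12, k=48, j=21
h = (26 + ⌊13×13/5⌋ + 48 + ⌊48/4⌋ + ⌊21/4⌋ - 2×21) mod 7
= (26 + 33 + 48 + 12 + 5 - 42) mod 7
= 82 mod 7 = 5
h=5 → Thursday

Thursday


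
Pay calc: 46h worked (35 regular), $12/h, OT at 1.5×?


$618.00

Regular: 35h × $12 = $420.00
Overtime: 46 - 35 = 11h
OT pay: 11h × $12 × 1.5 = $198.00
Total = $420.00 + $198.00 = $618.00


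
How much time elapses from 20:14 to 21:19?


1h 5m

End time in minutes: 21×60 + 19 = 1279
Start time in minutes: 20×60 + 14 = 1214
Difference = 1279 - 1214 = 65 minutes
= 1 hours 5 minutes


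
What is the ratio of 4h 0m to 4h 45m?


Duration 1: 240 minutes
Duration 2: 285 minutes
Ratio = 240:285
GCD = 15
Simplified = 16:19
As a decimal: 16/19 ≈ 0.84

16:19 (0.84)


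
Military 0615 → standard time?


6:15 AM

Hour: 6
6 < 12 → AM


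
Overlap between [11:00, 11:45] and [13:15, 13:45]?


Meeting A: 660-705 (in minutes from midnight)
Meeting B: 795-825
Overlap start = max(660, 795) = 795
Overlap end = min(705, 825) = 705
Overlap = max(0, 705 - 795) = 0 min

0 minutes


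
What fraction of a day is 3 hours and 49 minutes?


0.1590 (15.90%)

Total minutes: 3×60 + 49 = 229
Day = 24×60 = 1440 minutes
Fraction = 229/1440 ≈ 0.1590
As a percentage: 229/1440 × 100 ≈ 15.90%


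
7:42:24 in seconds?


27744 seconds

Hours: 7 × 3600 = 25200
Minutes: 42 × 60 = 2520
Seconds: 24
Total = 25200 + 2520 + 24 = 27744


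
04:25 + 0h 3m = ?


04:28

Start: 265 minutes from midnight
Add: 3 minutes
Total: 268 minutes
Hours: 268 ÷ 60 = 4 remainder 28


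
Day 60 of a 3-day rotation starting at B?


Shifts: A, B, C
Start: B (index 1)
Day 60: (1 + 60 - 1) mod 3
= 60 mod 3
= 0
Index 0 → shift A

Shift A


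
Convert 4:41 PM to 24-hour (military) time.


Input: 4:41 PM
PM: 4 + 12 = 16

16:41


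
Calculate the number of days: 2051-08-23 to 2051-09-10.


18 days

From August 23, 2051 to September 10, 2051
Rest of August 2051: 31 - 23 = 8
Days into September 2051: 10
Total = 8 + 10 = 18 days


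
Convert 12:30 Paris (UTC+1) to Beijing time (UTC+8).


Time difference = UTC+8 - UTC+1 = +7 hours
New hour = (12 + 7) mod 24
= 19 mod 24 = 19
Minutes unchanged → 19:30

19:30


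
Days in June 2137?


Month: June (month 6)
June has 30 days

30 days


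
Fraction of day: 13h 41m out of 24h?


0.5701 (57.01%)

Total minutes: 13×60 + 41 = 821
Day = 24×60 = 1440 minutes
Fraction = 821/1440 ≈ 0.5701
As a percentage: 821/1440 × 100 ≈ 57.01%


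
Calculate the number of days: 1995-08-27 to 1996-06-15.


293 days

From August 27, 1995 to June 15, 1996
Rest of August 1995: 31 - 27 = 4
Full months: September 30, October 31, November 30, December 31, January 31, February 1996 29, March 31, April 30, May 31
Days into June 1996: 15
Total = 4 + 30 + 31 + 30 + 31 + 31 + 29 + 31 + 30 + 31 + 15 = 293 days


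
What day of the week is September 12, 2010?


Zeller's congruence:
q=12, m=9, k=10, j=20
h = (12 + ⌊13×10/5⌋ + 10 + ⌊10/4⌋ + ⌊20/4⌋ - 2×20) mod 7
= (12 + 26 + 10 + 2 + 5 - 40) mod 7
= 15 mod 7 = 1
h=1 → Sunday

Sunday


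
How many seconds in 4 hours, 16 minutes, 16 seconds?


15376 seconds

Hours: 4 × 3600 = 14400
Minutes: 16 × 60 = 960
Seconds: 16
Total = 14400 + 960 + 16 = 15376


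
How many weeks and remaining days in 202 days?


28 weeks 6 days

Weeks: 202 ÷ 7 = 28 remainder 6


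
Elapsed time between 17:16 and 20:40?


3h 24m

End time in minutes: 20×60 + 40 = 1240
Start time in minutes: 17×60 + 16 = 1036
Difference = 1240 - 1036 = 204 minutes
= 3 hours 24 minutes


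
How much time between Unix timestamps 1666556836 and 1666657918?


101082 seconds (28.1 hours / 1.17 days)

Difference = 1666657918 - 1666556836 = 101082 seconds
In hours: 101082 / 3600 ≈ 28.1
In days: 101082 / 86400 ≈ 1.17


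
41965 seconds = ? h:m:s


Hours: 41965 ÷ 3600 = 11 remainder 2365
Minutes: 2365 ÷ 60 = 39 remainder 25
Seconds: 25

11h 39m 25s


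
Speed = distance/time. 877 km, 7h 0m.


Distance: 877 km
Time: 7 hours
Speed = 877 / 7 ≈ 125.3 km/h

125.3 km/h


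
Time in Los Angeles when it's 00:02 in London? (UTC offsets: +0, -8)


16:02 (previous day)

Time difference = UTC-8 - UTC+0 = -8 hours
New hour = (0 -8) mod 24
= -8 mod 24 = 16
Minutes unchanged → 16:02; -8 < 0 → previous day


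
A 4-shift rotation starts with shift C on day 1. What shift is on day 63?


Shift A

Shifts: A, B, C, D
Start: C (index 2)
Day 63: (2 + 63 - 1) mod 4
= 64 mod 4
= 0
Index 0 → shift A


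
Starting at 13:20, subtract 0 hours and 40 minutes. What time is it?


12:40

Start: 800 minutes from midnight
Subtract: 40 minutes
Remaining: 800 - 40 = 760
Hours: 12, Minutes: 40


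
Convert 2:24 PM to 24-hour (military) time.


14:24

Input: 2:24 PM
PM: 2 + 12 = 14


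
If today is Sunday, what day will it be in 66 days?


Start: Sunday (index 6)
(6 + 66) mod 7
= 72 mod 7
= 2
Index 2 → Wednesday

Wednesday


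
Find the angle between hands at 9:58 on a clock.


49.0°

Hour hand = 9×30 + 58×0.5 = 299.0°
Minute hand = 58×6 = 348°
Difference = |299.0 - 348| = 49.0°


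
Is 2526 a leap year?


Rules: divisible by 4 AND (not by 100 OR by 400)
2526 ÷ 4 = 631 remainder 2 → not divisible by 4
Not divisible by 4 → not a leap year

No


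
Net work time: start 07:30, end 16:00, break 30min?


Total time = (16×60+0) - (7×60+30)
= 960 - 450 = 510 min
Minus break: 510 - 30 = 480 min
= 8h 0m

8h 0m (480 minutes)


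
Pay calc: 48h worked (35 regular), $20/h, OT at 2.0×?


Regular: 35h × $20 = $700.00
Overtime: 48 - 35 = 13h
OT pay: 13h × $20 × 2.0 = $520.00
Total = $700.00 + $520.00 = $1220.00

$1220.00


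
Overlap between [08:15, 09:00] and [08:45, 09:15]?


15 minutes

Meeting A: 495-540 (in minutes from midnight)
Meeting B: 525-555
Overlap start = max(495, 525) = 525
Overlap end = min(540, 555) = 540
Overlap = max(0, 540 - 525) = 15 min


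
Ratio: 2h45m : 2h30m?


Duration 1: 165 minutes
Duration 2: 150 minutes
Ratio = 165:150
GCD = 15
Simplified = 11:10
As a decimal: 11/10 = 1.10

11:10 (1.10)


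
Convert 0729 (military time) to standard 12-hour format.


Hour: 7
7 < 12 → AM

7:29 AM


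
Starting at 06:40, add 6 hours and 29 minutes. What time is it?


13:09

Start: 400 minutes from midnight
Add: 389 minutes
Total: 789 minutes
Hours: 789 ÷ 60 = 13 remainder 9


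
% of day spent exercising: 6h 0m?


25.0%

Time: 360 minutes
Day: 1440 minutes
Percentage = (360/1440) × 100 = 25.0%


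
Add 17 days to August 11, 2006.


Start: August 11, 2006
Add 17 days
August 11 + 17 = August 28, 2006

August 28, 2006


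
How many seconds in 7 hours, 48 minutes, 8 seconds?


28088 seconds

Hours: 7 × 3600 = 25200
Minutes: 48 × 60 = 2880
Seconds: 8
Total = 25200 + 2880 + 8 = 28088


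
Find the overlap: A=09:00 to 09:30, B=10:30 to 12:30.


Meeting A: 540-570 (in minutes from midnight)
Meeting B: 630-750
Overlap start = max(540, 630) = 630
Overlap end = min(570, 750) = 570
Overlap = max(0, 570 - 630) = 0 min

0 minutes


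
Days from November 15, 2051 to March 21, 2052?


127 days

From November 15, 2051 to March 21, 2052
Rest of November 2051: 30 - 15 = 15
Full months: December 31, January 31, February 2052 29
Days into March 2052: 21
Total = 15 + 31 + 31 + 29 + 21 = 127 days


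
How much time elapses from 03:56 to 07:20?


3h 24m

End time in minutes: 7×60 + 20 = 440
Start time in minutes: 3×60 + 56 = 236
Difference = 440 - 236 = 204 minutes
= 3 hours 24 minutes


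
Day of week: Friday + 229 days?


Start: Friday (index 4)
(4 + 229) mod 7
= 233 mod 7
= 2
Index 2 → Wednesday

Wednesday


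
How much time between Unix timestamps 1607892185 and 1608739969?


Difference = 1608739969 - 1607892185 = 847784 seconds
In hours: 847784 / 3600 ≈ 235.5
In days: 847784 / 86400 ≈ 9.81

847784 seconds (235.5 hours / 9.81 days)


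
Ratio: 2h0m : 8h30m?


Duration 1: 120 minutes
Duration 2: 510 minutes
Ratio = 120:510
GCD = 30
Simplified = 4:17
As a decimal: 4/17 ≈ 0.24

4:17 (0.24)


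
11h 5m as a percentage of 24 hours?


0.4618 (46.18%)

Total minutes: 11×60 + 5 = 665
Day = 24×60 = 1440 minutes
Fraction = 665/1440 ≈ 0.4618
As a percentage: 665/1440 × 100 ≈ 46.18%


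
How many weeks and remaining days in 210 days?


Weeks: 210 ÷ 7 = 30 remainder 0

30 weeks 0 days


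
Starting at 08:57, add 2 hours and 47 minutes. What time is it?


11:44

Start: 537 minutes from midnight
Add: 167 minutes
Total: 704 minutes
Hours: 704 ÷ 60 = 11 remainder 44


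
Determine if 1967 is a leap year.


No

Rules: divisible by 4 AND (not by 100 OR by 400)
1967 ÷ 4 = 491 remainder 3 → not divisible by 4
Not divisible by 4 → not a leap year


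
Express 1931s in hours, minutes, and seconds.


0h 32m 11s

Hours: 1931 ÷ 3600 = 0 remainder 1931
Minutes: 1931 ÷ 60 = 32 remainder 11
Seconds: 11


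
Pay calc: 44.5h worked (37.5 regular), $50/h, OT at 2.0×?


$2575.00

Regular: 37.5h × $50 = $1875.00
Overtime: 44.5 - 37.5 = 7.0h
OT pay: 7.0h × $50 × 2.0 = $700.00
Total = $1875.00 + $700.00 = $2575.00


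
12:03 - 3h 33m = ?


08:30

Start: 723 minutes from midnight
Subtract: 213 minutes
Remaining: 723 - 213 = 510
Hours: 8, Minutes: 30


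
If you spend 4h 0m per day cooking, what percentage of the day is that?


16.7%

Time: 240 minutes
Day: 1440 minutes
Percentage = (240/1440) × 100 ≈ 16.7%


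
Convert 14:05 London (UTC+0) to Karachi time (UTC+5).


Time difference = UTC+5 - UTC+0 = +5 hours
New hour = (14 + 5) mod 24
= 19 mod 24 = 19
Minutes unchanged → 19:05

19:05


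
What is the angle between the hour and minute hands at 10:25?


Hour hand = 10×30 + 25×0.5 = 312.5°
Minute hand = 25×6 = 150°
Difference = |312.5 - 150| = 162.5°

162.5°


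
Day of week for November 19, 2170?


Monday

Zeller's congruence:
q=19, m=11, k=70, j=21
h = (19 + ⌊13×12/5⌋ + 70 + ⌊70/4⌋ + ⌊21/4⌋ - 2×21) mod 7
= (19 + 31 + 70 + 17 + 5 - 42) mod 7
= 100 mod 7 = 2
h=2 → Monday


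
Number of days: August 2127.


31 days

Month: August (month 8)
August has 31 days


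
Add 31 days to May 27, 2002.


June 27, 2002

Start: May 27, 2002
Add 31 days
May 27 → June 1: 31 - 27 + 1 = 5 days (31 - 5 = 26 left)
June 1 + 26 = June 27, 2002


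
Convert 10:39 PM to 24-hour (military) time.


22:39

Input: 10:39 PM
PM: 10 + 12 = 22


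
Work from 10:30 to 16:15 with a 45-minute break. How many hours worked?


Total time = (16×60+15) - (10×60+30)
= 975 - 630 = 345 min
Minus break: 345 - 45 = 300 min
= 5h 0m

5h 0m (300 minutes)


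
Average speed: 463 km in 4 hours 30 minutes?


102.9 km/h

Distance: 463 km
Time: 4h 30m = 270 min = 270/60 = 9/2 hours
Speed = 463 ÷ (9/2) = 463 × 2 / 9 = 926/9 ≈ 102.9 km/h


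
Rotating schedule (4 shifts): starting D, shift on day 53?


Shifts: A, B, C, D
Start: D (index 3)
Day 53: (3 + 53 - 1) mod 4
= 55 mod 4
= 3
Index 3 → shift D

Shift D


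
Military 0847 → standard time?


8:47 AM

Hour: 8
8 < 12 → AM


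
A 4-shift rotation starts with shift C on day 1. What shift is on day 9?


Shift C

Shifts: A, B, C, D
Start: C (index 2)
Day 9: (2 + 9 - 1) mod 4
= 10 mod 4
= 2
Index 2 → shift C


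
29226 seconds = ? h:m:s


Hours: 29226 ÷ 3600 = 8 remainder 426
Minutes: 426 ÷ 60 = 7 remainder 6
Seconds: 6

8h 7m 6s


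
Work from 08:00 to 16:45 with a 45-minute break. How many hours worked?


8h 0m (480 minutes)

Total time = (16×60+45) - (8×60+0)
= 1005 - 480 = 525 min
Minus break: 525 - 45 = 480 min
= 8h 0m


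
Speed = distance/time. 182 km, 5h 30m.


33.1 km/h

Distance: 182 km
Time: 5h 30m = 330 min = 330/60 = 11/2 hours
Speed = 182 ÷ (11/2) = 182 × 2 / 11 = 364/11 ≈ 33.1 km/h


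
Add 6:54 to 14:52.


21:46

Start: 892 minutes from midnight
Add: 414 minutes
Total: 1306 minutes
Hours: 1306 ÷ 60 = 21 remainder 46


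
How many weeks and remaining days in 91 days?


Weeks: 91 ÷ 7 = 13 remainder 0

13 weeks 0 days


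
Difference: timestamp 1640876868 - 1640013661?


Difference = 1640876868 - 1640013661 = 863207 seconds
In hours: 863207 / 3600 ≈ 239.8
In days: 863207 / 86400 ≈ 9.99

863207 seconds (239.8 hours / 9.99 days)


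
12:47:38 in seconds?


46058 seconds

Hours: 12 × 3600 = 43200
Minutes: 47 × 60 = 2820
Seconds: 38
Total = 43200 + 2820 + 38 = 46058


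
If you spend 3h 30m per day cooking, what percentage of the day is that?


14.6%

Time: 210 minutes
Day: 1440 minutes
Percentage = (210/1440) × 100 ≈ 14.6%


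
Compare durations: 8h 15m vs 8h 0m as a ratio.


Duration 1: 495 minutes
Duration 2: 480 minutes
Ratio = 495:480
GCD = 15
Simplified = 33:32
As a decimal: 33/32 ≈ 1.03

33:32 (1.03)


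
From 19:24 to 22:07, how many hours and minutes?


End time in minutes: 22×60 + 7 = 1327
Start time in minutes: 19×60 + 24 = 1164
Difference = 1327 - 1164 = 163 minutes
= 2 hours 43 minutes

2h 43m


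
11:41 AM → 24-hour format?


11:41

Input: 11:41 AM
AM hour stays: 11


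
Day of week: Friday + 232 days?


Start: Friday (index 4)
(4 + 232) mod 7
= 236 mod 7
= 5
Index 5 → Saturday

Saturday


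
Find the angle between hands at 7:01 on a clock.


155.5°

Hour hand = 7×30 + 1×0.5 = 210.5°
Minute hand = 1×6 = 6°
Difference = |210.5 - 6| = 204.5°
Since > 180°: 360 - 204.5 = 155.5°


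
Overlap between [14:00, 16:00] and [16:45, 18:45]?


0 minutes

Meeting A: 840-960 (in minutes from midnight)
Meeting B: 1005-1125
Overlap start = max(840, 1005) = 1005
Overlap end = min(960, 1125) = 960
Overlap = max(0, 960 - 1005) = 0 min


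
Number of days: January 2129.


Month: January (month 1)
January has 31 days

31 days


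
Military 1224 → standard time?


Hour: 12
12 → 12 PM (noon)

12:24 PM


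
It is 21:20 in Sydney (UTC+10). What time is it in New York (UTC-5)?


06:20

Time difference = UTC-5 - UTC+10 = -15 hours
New hour = (21 -15) mod 24
= 6 mod 24 = 6
Minutes unchanged → 06:20


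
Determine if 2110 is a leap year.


Rules: divisible by 4 AND (not by 100 OR by 400)
2110 ÷ 4 = 527 remainder 2 → not divisible by 4
Not divisible by 4 → not a leap year

No


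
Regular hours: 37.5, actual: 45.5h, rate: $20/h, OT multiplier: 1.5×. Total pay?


$990.00

Regular: 37.5h × $20 = $750.00
Overtime: 45.5 - 37.5 = 8.0h
OT pay: 8.0h × $20 × 1.5 = $240.00
Total = $750.00 + $240.00 = $990.00


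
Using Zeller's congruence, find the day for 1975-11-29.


Saturday

Zeller's congruence:
q=29, m=11, k=75, j=19
h = (29 + ⌊13×12/5⌋ + 75 + ⌊75/4⌋ + ⌊19/4⌋ - 2×19) mod 7
= (29 + 31 + 75 + 18 + 4 - 38) mod 7
= 119 mod 7 = 0
h=0 → Saturday


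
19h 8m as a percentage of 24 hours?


0.7972 (79.72%)

Total minutes: 19×60 + 8 = 1148
Day = 24×60 = 1440 minutes
Fraction = 1148/1440 ≈ 0.7972
As a percentage: 1148/1440 × 100 ≈ 79.72%


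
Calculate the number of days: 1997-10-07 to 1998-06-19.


255 days

From October 7, 1997 to June 19, 1998
Rest of October 1997: 31 - 7 = 24
Full months: November 30, December 31, January 31, February 1998 28, March 31, April 30, May 31
Days into June 1998: 19
Total = 24 + 30 + 31 + 31 + 28 + 31 + 30 + 31 + 19 = 255 days


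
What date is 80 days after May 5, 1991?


July 24, 1991

Start: May 5, 1991
Add 80 days
May 5 → June 1: 31 - 5 + 1 = 27 days (80 - 27 = 53 left)
June 1 → July 1: 30 - 1 + 1 = 30 days (53 - 30 = 23 left)
July 1 + 23 = July 24, 1991


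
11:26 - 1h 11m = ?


10:15

Start: 686 minutes from midnight
Subtract: 71 minutes
Remaining: 686 - 71 = 615
Hours: 10, Minutes: 15


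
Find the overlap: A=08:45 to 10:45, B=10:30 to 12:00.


15 minutes

Meeting A: 525-645 (in minutes from midnight)
Meeting B: 630-720
Overlap start = max(525, 630) = 630
Overlap end = min(645, 720) = 645
Overlap = max(0, 645 - 630) = 15 min


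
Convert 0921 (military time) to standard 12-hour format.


9:21 AM

Hour: 9
9 < 12 → AM


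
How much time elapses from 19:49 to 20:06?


0h 17m

End time in minutes: 20×60 + 6 = 1206
Start time in minutes: 19×60 + 49 = 1189
Difference = 1206 - 1189 = 17 minutes
= 0 hours 17 minutes


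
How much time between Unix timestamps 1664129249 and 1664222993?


Difference = 1664222993 - 1664129249 = 93744 seconds
In hours: 93744 / 3600 ≈ 26.0
In days: 93744 / 86400 ≈ 1.09

93744 seconds (26.0 hours / 1.09 days)


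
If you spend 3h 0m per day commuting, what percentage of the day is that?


Time: 180 minutes
Day: 1440 minutes
Percentage = (180/1440) × 100 = 12.5%

12.5%


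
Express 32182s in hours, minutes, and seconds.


8h 56m 22s

Hours: 32182 ÷ 3600 = 8 remainder 3382
Minutes: 3382 ÷ 60 = 56 remainder 22
Seconds: 22


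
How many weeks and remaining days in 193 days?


27 weeks 4 days

Weeks: 193 ÷ 7 = 27 remainder 4


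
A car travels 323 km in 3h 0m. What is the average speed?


Distance: 323 km
Time: 3 hours
Speed = 323 / 3 ≈ 107.7 km/h

107.7 km/h


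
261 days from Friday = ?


Sunday

Start: Friday (index 4)
(4 + 261) mod 7
= 265 mod 7
= 6
Index 6 → Sunday


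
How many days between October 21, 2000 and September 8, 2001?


322 days

From October 21, 2000 to September 8, 2001
Rest of October 2000: 31 - 21 = 10
Full months: November 30, December 31, January 31, February 2001 28, March 31, April 30, May 31, June 30, July 31, August 31
Days into September 2001: 8
Total = 10 + 30 + 31 + 31 + 28 + 31 + 30 + 31 + 30 + 31 + 31 + 8 = 322 days


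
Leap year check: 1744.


Yes

Rules: divisible by 4 AND (not by 100 OR by 400)
1744 ÷ 4 = 436 exactly → divisible by 4
1744 ÷ 100 = 17 remainder 44 → not divisible by 100
Divisible by 4 but not by 100 → leap year


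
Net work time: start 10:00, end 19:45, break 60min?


Total time = (19×60+45) - (10×60+0)
= 1185 - 600 = 585 min
Minus break: 585 - 60 = 525 min
= 8h 45m

8h 45m (525 minutes)


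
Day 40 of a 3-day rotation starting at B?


Shifts: A, B, C
Start: B (index 1)
Day 40: (1 + 40 - 1) mod 3
= 40 mod 3
= 1
Index 1 → shift B

Shift B


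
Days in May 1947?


31 days

Month: May (month 5)
May has 31 days


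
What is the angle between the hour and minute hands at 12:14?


Hour hand (12 ≡ 0 on the dial): 0×30 + 14×0.5 = 7.0°
Minute hand = 14×6 = 84°
Difference = |7.0 - 84| = 77.0°

77.0°


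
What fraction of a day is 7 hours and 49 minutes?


0.3257 (32.57%)

Total minutes: 7×60 + 49 = 469
Day = 24×60 = 1440 minutes
Fraction = 469/1440 ≈ 0.3257
As a percentage: 469/1440 × 100 ≈ 32.57%


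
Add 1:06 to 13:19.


14:25

Start: 799 minutes from midnight
Add: 66 minutes
Total: 865 minutes
Hours: 865 ÷ 60 = 14 remainder 25


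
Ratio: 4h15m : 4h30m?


Duration 1: 255 minutes
Duration 2: 270 minutes
Ratio = 255:270
GCD = 15
Simplified = 17:18
As a decimal: 17/18 ≈ 0.94

17:18 (0.94)


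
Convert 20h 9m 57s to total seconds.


72597 seconds

Hours: 20 × 3600 = 72000
Minutes: 9 × 60 = 540
Seconds: 57
Total = 72000 + 540 + 57 = 72597


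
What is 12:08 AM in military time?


Input: 12:08 AM
12 AM → 00 (midnight)

00:08


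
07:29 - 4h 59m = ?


Start: 449 minutes from midnight
Subtract: 299 minutes
Remaining: 449 - 299 = 150
Hours: 2, Minutes: 30

02:30


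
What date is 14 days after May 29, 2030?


Start: May 29, 2030
Add 14 days
May 29 → June 1: 31 - 29 + 1 = 3 days (14 - 3 = 11 left)
June 1 + 11 = June 12, 2030

June 12, 2030


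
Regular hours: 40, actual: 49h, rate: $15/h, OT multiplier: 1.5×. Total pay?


Regular: 40h × $15 = $600.00
Overtime: 49 - 40 = 9h
OT pay: 9h × $15 × 1.5 = $202.50
Total = $600.00 + $202.50 = $802.50

$802.50


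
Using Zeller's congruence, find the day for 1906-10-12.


Friday

Zeller's congruence:
q=12, m=10, k=6, j=19
h = (12 + ⌊13×11/5⌋ + 6 + ⌊6/4⌋ + ⌊19/4⌋ - 2×19) mod 7
= (12 + 28 + 6 + 1 + 4 - 38) mod 7
= 13 mod 7 = 6
h=6 → Friday


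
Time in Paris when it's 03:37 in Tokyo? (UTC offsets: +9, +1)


Time difference = UTC+1 - UTC+9 = -8 hours
New hour = (3 -8) mod 24
= -5 mod 24 = 19
Minutes unchanged → 19:37; -5 < 0 → previous day

19:37 (previous day)


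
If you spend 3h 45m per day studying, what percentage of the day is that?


Time: 225 minutes
Day: 1440 minutes
Percentage = (225/1440) × 100 ≈ 15.6%

15.6%


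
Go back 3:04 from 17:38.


14:34

Start: 1058 minutes from midnight
Subtract: 184 minutes
Remaining: 1058 - 184 = 874
Hours: 14, Minutes: 34


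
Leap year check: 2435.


No

Rules: divisible by 4 AND (not by 100 OR by 400)
2435 ÷ 4 = 608 remainder 3 → not divisible by 4
Not divisible by 4 → not a leap year


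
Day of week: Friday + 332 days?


Start: Friday (index 4)
(4 + 332) mod 7
= 336 mod 7
= 0
Index 0 → Monday

Monday


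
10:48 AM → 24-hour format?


Input: 10:48 AM
AM hour stays: 10

10:48


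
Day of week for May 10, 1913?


Zeller's congruence:
q=10, m=5, k=13, j=19
h = (10 + ⌊13×6/5⌋ + 13 + ⌊13/4⌋ + ⌊19/4⌋ - 2×19) mod 7
= (10 + 15 + 13 + 3 + 4 - 38) mod 7
= 7 mod 7 = 0
h=0 → Saturday

Saturday


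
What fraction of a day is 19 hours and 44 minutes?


0.8222 (82.22%)

Total minutes: 19×60 + 44 = 1184
Day = 24×60 = 1440 minutes
Fraction = 1184/1440 ≈ 0.8222
As a percentage: 1184/1440 × 100 ≈ 82.22%


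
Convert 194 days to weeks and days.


27 weeks 5 days

Weeks: 194 ÷ 7 = 27 remainder 5


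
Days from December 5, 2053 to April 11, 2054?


127 days

From December 5, 2053 to April 11, 2054
Rest of December 2053: 31 - 5 = 26
Full months: January 31, February 2054 28, March 31
Days into April 2054: 11
Total = 26 + 31 + 28 + 31 + 11 = 127 days


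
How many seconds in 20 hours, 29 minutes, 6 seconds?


73746 seconds

Hours: 20 × 3600 = 72000
Minutes: 29 × 60 = 1740
Seconds: 6
Total = 72000 + 1740 + 6 = 73746


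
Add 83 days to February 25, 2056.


May 18, 2056

Start: February 25, 2056
Add 83 days
February 25 → March 1: 29 - 25 + 1 = 5 days (83 - 5 = 78 left)
March 1 → April 1: 31 - 1 + 1 = 31 days (78 - 31 = 47 left)
April 1 → May 1: 30 - 1 + 1 = 30 days (47 - 30 = 17 left)
May 1 + 17 = May 18, 2056


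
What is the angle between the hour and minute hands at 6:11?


119.5°

Hour hand = 6×30 + 11×0.5 = 185.5°
Minute hand = 11×6 = 66°
Difference = |185.5 - 66| = 119.5°


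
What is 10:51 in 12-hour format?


Hour: 10
10 < 12 → AM

10:51 AM


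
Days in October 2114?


Month: October (month 10)
October has 31 days

31 days


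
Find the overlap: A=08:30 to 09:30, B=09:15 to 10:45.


15 minutes

Meeting A: 510-570 (in minutes from midnight)
Meeting B: 555-645
Overlap start = max(510, 555) = 555
Overlap end = min(570, 645) = 570
Overlap = max(0, 570 - 555) = 15 min


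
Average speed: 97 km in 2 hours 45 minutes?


35.3 km/h

Distance: 97 km
Time: 2h 45m = 165 min = 165/60 = 11/4 hours
Speed = 97 ÷ (11/4) = 97 × 4 / 11 = 388/11 ≈ 35.3 km/h


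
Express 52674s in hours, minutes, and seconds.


14h 37m 54s

Hours: 52674 ÷ 3600 = 14 remainder 2274
Minutes: 2274 ÷ 60 = 37 remainder 54
Seconds: 54


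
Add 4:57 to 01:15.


Start: 75 minutes from midnight
Add: 297 minutes
Total: 372 minutes
Hours: 372 ÷ 60 = 6 remainder 12

06:12


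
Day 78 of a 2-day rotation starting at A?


Shifts: A, B
Start: A (index 0)
Day 78: (0 + 78 - 1) mod 2
= 77 mod 2
= 1
Index 1 → shift B

Shift B


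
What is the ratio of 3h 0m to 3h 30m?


Duration 1: 180 minutes
Duration 2: 210 minutes
Ratio = 180:210
GCD = 30
Simplified = 6:7
As a decimal: 6/7 ≈ 0.86

6:7 (0.86)


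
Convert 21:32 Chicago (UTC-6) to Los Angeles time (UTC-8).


19:32

Time difference = UTC-8 - UTC-6 = -2 hours
New hour = (21 -2) mod 24
= 19 mod 24 = 19
Minutes unchanged → 19:32


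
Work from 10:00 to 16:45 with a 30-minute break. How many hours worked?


Total time = (16×60+45) - (10×60+0)
= 1005 - 600 = 405 min
Minus break: 405 - 30 = 375 min
= 6h 15m

6h 15m (375 minutes)


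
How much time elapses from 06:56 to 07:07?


End time in minutes: 7×60 + 7 = 427
Start time in minutes: 6×60 + 56 = 416
Difference = 427 - 416 = 11 minutes
= 0 hours 11 minutes

0h 11m


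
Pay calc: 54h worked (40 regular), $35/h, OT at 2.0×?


Regular: 40h × $35 = $1400.00
Overtime: 54 - 40 = 14h
OT pay: 14h × $35 × 2.0 = $980.00
Total = $1400.00 + $980.00 = $2380.00

$2380.00


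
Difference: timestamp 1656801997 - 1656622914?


179083 seconds (49.7 hours / 2.07 days)

Difference = 1656801997 - 1656622914 = 179083 seconds
In hours: 179083 / 3600 ≈ 49.7
In days: 179083 / 86400 ≈ 2.07


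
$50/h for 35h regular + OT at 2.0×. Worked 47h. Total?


$2950.00

Regular: 35h × $50 = $1750.00
Overtime: 47 - 35 = 12h
OT pay: 12h × $50 × 2.0 = $1200.00
Total = $1750.00 + $1200.00 = $2950.00


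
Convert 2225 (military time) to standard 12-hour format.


Hour: 22
22 - 12 = 10 → PM

10:25 PM


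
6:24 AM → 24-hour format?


06:24

Input: 6:24 AM
AM hour stays: 6


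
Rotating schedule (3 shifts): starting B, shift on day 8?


Shift C

Shifts: A, B, C
Start: B (index 1)
Day 8: (1 + 8 - 1) mod 3
= 8 mod 3
= 2
Index 2 → shift C


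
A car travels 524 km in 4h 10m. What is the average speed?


Distance: 524 km
Time: 4h 10m = 250 min = 250/60 = 25/6 hours
Speed = 524 ÷ (25/6) = 524 × 6 / 25 = 3144/25 ≈ 125.8 km/h

125.8 km/h


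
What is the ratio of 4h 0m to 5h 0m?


4:5 (0.80)

Duration 1: 240 minutes
Duration 2: 300 minutes
Ratio = 240:300
GCD = 60
Simplified = 4:5
As a decimal: 4/5 = 0.80


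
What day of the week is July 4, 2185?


Monday

Zeller's congruence:
q=4, m=7, k=85, j=21
h = (4 + ⌊13×8/5⌋ + 85 + ⌊85/4⌋ + ⌊21/4⌋ - 2×21) mod 7
= (4 + 20 + 85 + 21 + 5 - 42) mod 7
= 93 mod 7 = 2
h=2 → Monday


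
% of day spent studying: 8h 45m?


Time: 525 minutes
Day: 1440 minutes
Percentage = (525/1440) × 100 ≈ 36.5%

36.5%


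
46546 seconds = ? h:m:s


Hours: 46546 ÷ 3600 = 12 remainder 3346
Minutes: 3346 ÷ 60 = 55 remainder 46
Seconds: 46

12h 55m 46s


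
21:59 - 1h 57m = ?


20:02

Start: 1319 minutes from midnight
Subtract: 117 minutes
Remaining: 1319 - 117 = 1202
Hours: 20, Minutes: 2


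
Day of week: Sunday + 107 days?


Start: Sunday (index 6)
(6 + 107) mod 7
= 113 mod 7
= 1
Index 1 → Tuesday

Tuesday


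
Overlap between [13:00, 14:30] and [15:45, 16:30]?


Meeting A: 780-870 (in minutes from midnight)
Meeting B: 945-990
Overlap start = max(780, 945) = 945
Overlap end = min(870, 990) = 870
Overlap = max(0, 870 - 945) = 0 min

0 minutes


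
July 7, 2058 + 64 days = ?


September 9, 2058

Start: July 7, 2058
Add 64 days
July 7 → August 1: 31 - 7 + 1 = 25 days (64 - 25 = 39 left)
August 1 → September 1: 31 - 1 + 1 = 31 days (39 - 31 = 8 left)
September 1 + 8 = September 9, 2058


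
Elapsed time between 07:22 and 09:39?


End time in minutes: 9×60 + 39 = 579
Start time in minutes: 7×60 + 22 = 442
Difference = 579 - 442 = 137 minutes
= 2 hours 17 minutes

2h 17m


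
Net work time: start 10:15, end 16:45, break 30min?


6h 0m (360 minutes)

Total time = (16×60+45) - (10×60+15)
= 1005 - 615 = 390 min
Minus break: 390 - 30 = 360 min
= 6h 0m


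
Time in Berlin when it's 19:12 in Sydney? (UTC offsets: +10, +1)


Time difference = UTC+1 - UTC+10 = -9 hours
New hour = (19 -9) mod 24
= 10 mod 24 = 10
Minutes unchanged → 10:12

10:12


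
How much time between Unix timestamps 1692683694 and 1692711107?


27413 seconds (7.6 hours / 0.32 days)

Difference = 1692711107 - 1692683694 = 27413 seconds
In hours: 27413 / 3600 ≈ 7.6
In days: 27413 / 86400 ≈ 0.32


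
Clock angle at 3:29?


Hour hand = 3×30 + 29×0.5 = 104.5°
Minute hand = 29×6 = 174°
Difference = |104.5 - 174| = 69.5°

69.5°


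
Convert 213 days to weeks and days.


30 weeks 3 days

Weeks: 213 ÷ 7 = 30 remainder 3


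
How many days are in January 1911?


Month: January (month 1)
January has 31 days

31 days


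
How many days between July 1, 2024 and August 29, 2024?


From July 1, 2024 to August 29, 2024
Rest of July 2024: 31 - 1 = 30
Days into August 2024: 29
Total = 30 + 29 = 59 days

59 days


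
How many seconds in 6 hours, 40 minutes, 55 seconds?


Hours: 6 × 3600 = 21600
Minutes: 40 × 60 = 2400
Seconds: 55
Total = 21600 + 2400 + 55 = 24055

24055 seconds


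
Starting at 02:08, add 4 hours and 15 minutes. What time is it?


Start: 128 minutes from midnight
Add: 255 minutes
Total: 383 minutes
Hours: 383 ÷ 60 = 6 remainder 23

06:23


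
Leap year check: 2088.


Yes

Rules: divisible by 4 AND (not by 100 OR by 400)
2088 ÷ 4 = 522 exactly → divisible by 4
2088 ÷ 100 = 20 remainder 88 → not divisible by 100
Divisible by 4 but not by 100 → leap year


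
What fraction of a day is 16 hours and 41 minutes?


Total minutes: 16×60 + 41 = 1001
Day = 24×60 = 1440 minutes
Fraction = 1001/1440 ≈ 0.6951
As a percentage: 1001/1440 × 100 ≈ 69.51%

0.6951 (69.51%)


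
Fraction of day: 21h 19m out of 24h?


Total minutes: 21×60 + 19 = 1279
Day = 24×60 = 1440 minutes
Fraction = 1279/1440 ≈ 0.8882
As a percentage: 1279/1440 × 100 ≈ 88.82%

0.8882 (88.82%)


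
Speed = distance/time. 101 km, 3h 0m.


33.7 km/h

Distance: 101 km
Time: 3 hours
Speed = 101 / 3 ≈ 33.7 km/h


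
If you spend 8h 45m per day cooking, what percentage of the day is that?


36.5%

Time: 525 minutes
Day: 1440 minutes
Percentage = (525/1440) × 100 ≈ 36.5%


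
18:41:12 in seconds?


Hours: 18 × 3600 = 64800
Minutes: 41 × 60 = 2460
Seconds: 12
Total = 64800 + 2460 + 12 = 67272

67272 seconds


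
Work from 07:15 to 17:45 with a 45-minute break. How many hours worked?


Total time = (17×60+45) - (7×60+15)
= 1065 - 435 = 630 min
Minus break: 630 - 45 = 585 min
= 9h 45m

9h 45m (585 minutes)


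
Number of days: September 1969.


Month: September (month 9)
September has 30 days

30 days


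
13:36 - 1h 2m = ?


12:34

Start: 816 minutes from midnight
Subtract: 62 minutes
Remaining: 816 - 62 = 754
Hours: 12, Minutes: 34


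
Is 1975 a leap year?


Rules: divisible by 4 AND (not by 100 OR by 400)
1975 ÷ 4 = 493 remainder 3 → not divisible by 4
Not divisible by 4 → not a leap year

No


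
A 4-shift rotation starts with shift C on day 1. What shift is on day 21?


Shift C

Shifts: A, B, C, D
Start: C (index 2)
Day 21: (2 + 21 - 1) mod 4
= 22 mod 4
= 2
Index 2 → shift C


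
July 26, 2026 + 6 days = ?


August 1, 2026

Start: July 26, 2026
Add 6 days
July 26 → August 1: 31 - 26 + 1 = 6 days (6 - 6 = 0 left)
Land exactly on August 1, 2026


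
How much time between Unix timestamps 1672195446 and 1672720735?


Difference = 1672720735 - 1672195446 = 525289 seconds
In hours: 525289 / 3600 ≈ 145.9
In days: 525289 / 86400 ≈ 6.08

525289 seconds (145.9 hours / 6.08 days)


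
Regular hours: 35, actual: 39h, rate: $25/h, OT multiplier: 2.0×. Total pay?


Regular: 35h × $25 = $875.00
Overtime: 39 - 35 = 4h
OT pay: 4h × $25 × 2.0 = $200.00
Total = $875.00 + $200.00 = $1075.00

$1075.00


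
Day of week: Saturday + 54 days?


Start: Saturday (index 5)
(5 + 54) mod 7
= 59 mod 7
= 3
Index 3 → Thursday

Thursday


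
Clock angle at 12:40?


Hour hand (12 ≡ 0 on the dial): 0×30 + 40×0.5 = 20.0°
Minute hand = 40×6 = 240°
Difference = |20.0 - 240| = 220.0°
Since > 180°: 360 - 220.0 = 140.0°

140.0°


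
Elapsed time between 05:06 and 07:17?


End time in minutes: 7×60 + 17 = 437
Start time in minutes: 5×60 + 6 = 306
Difference = 437 - 306 = 131 minutes
= 2 hours 11 minutes

2h 11m


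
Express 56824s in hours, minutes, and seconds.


Hours: 56824 ÷ 3600 = 15 remainder 2824
Minutes: 2824 ÷ 60 = 47 remainder 4
Seconds: 4

15h 47m 4s


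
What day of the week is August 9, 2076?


Zeller's congruence:
q=9, m=8, k=76, j=20
h = (9 + ⌊13×9/5⌋ + 76 + ⌊76/4⌋ + ⌊20/4⌋ - 2×20) mod 7
= (9 + 23 + 76 + 19 + 5 - 40) mod 7
= 92 mod 7 = 1
h=1 → Sunday

Sunday


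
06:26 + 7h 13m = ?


13:39

Start: 386 minutes from midnight
Add: 433 minutes
Total: 819 minutes
Hours: 819 ÷ 60 = 13 remainder 39


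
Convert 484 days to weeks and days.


Weeks: 484 ÷ 7 = 69 remainder 1

69 weeks 1 days


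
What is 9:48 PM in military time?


21:48

Input: 9:48 PM
PM: 9 + 12 = 21


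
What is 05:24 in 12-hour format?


Hour: 5
5 < 12 → AM

5:24 AM


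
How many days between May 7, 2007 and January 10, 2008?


From May 7, 2007 to January 10, 2008
Rest of May 2007: 31 - 7 = 24
Full months: June 30, July 31, August 31, September 30, October 31, November 30, December 31
Days into January 2008: 10
Total = 24 + 30 + 31 + 31 + 30 + 31 + 30 + 31 + 10 = 248 days

248 days


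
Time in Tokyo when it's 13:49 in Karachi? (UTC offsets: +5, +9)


17:49

Time difference = UTC+9 - UTC+5 = +4 hours
New hour = (13 + 4) mod 24
= 17 mod 24 = 17
Minutes unchanged → 17:49


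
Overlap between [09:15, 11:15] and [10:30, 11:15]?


45 minutes

Meeting A: 555-675 (in minutes from midnight)
Meeting B: 630-675
Overlap start = max(555, 630) = 630
Overlap end = min(675, 675) = 675
Overlap = max(0, 675 - 630) = 45 min


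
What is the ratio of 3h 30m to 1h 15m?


Duration 1: 210 minutes
Duration 2: 75 minutes
Ratio = 210:75
GCD = 15
Simplified = 14:5
As a decimal: 14/5 = 2.80

14:5 (2.80)


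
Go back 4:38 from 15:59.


11:21

Start: 959 minutes from midnight
Subtract: 278 minutes
Remaining: 959 - 278 = 681
Hours: 11, Minutes: 21


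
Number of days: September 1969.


30 days

Month: September (month 9)
September has 30 days


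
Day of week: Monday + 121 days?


Wednesday

Start: Monday (index 0)
(0 + 121) mod 7
= 121 mod 7
= 2
Index 2 → Wednesday


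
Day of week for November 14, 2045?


Zeller's congruence:
q=14, m=11, k=45, j=20
h = (14 + ⌊13×12/5⌋ + 45 + ⌊45/4⌋ + ⌊20/4⌋ - 2×20) mod 7
= (14 + 31 + 45 + 11 + 5 - 40) mod 7
= 66 mod 7 = 3
h=3 → Tuesday

Tuesday


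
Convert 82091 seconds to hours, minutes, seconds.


22h 48m 11s

Hours: 82091 ÷ 3600 = 22 remainder 2891
Minutes: 2891 ÷ 60 = 48 remainder 11
Seconds: 11


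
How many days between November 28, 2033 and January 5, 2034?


38 days

From November 28, 2033 to January 5, 2034
Rest of November 2033: 30 - 28 = 2
Full months: December 31
Days into January 2034: 5
Total = 2 + 31 + 5 = 38 days


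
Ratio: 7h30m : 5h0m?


3:2 (1.50)

Duration 1: 450 minutes
Duration 2: 300 minutes
Ratio = 450:300
GCD = 150
Simplified = 3:2
As a decimal: 3/2 = 1.50


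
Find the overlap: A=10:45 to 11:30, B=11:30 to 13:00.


Meeting A: 645-690 (in minutes from midnight)
Meeting B: 690-780
Overlap start = max(645, 690) = 690
Overlap end = min(690, 780) = 690
Overlap = max(0, 690 - 690) = 0 min

0 minutes


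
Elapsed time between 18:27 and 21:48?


End time in minutes: 21×60 + 48 = 1308
Start time in minutes: 18×60 + 27 = 1107
Difference = 1308 - 1107 = 201 minutes
= 3 hours 21 minutes

3h 21m


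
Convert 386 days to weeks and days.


55 weeks 1 days

Weeks: 386 ÷ 7 = 55 remainder 1


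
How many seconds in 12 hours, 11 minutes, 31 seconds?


Hours: 12 × 3600 = 43200
Minutes: 11 × 60 = 660
Seconds: 31
Total = 43200 + 660 + 31 = 43891

43891 seconds
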